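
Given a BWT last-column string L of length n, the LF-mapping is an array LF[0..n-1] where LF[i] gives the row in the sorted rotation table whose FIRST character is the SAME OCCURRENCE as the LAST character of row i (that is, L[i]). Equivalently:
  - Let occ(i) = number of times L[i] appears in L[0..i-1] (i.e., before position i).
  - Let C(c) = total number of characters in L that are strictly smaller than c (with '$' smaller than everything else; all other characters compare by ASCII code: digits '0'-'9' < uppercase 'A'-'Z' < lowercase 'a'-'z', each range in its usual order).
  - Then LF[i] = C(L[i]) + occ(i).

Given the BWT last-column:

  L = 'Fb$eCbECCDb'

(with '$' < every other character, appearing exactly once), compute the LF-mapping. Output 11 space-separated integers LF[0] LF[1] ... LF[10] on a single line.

Char counts: '$':1, 'C':3, 'D':1, 'E':1, 'F':1, 'b':3, 'e':1
C (first-col start): C('$')=0, C('C')=1, C('D')=4, C('E')=5, C('F')=6, C('b')=7, C('e')=10
L[0]='F': occ=0, LF[0]=C('F')+0=6+0=6
L[1]='b': occ=0, LF[1]=C('b')+0=7+0=7
L[2]='$': occ=0, LF[2]=C('$')+0=0+0=0
L[3]='e': occ=0, LF[3]=C('e')+0=10+0=10
L[4]='C': occ=0, LF[4]=C('C')+0=1+0=1
L[5]='b': occ=1, LF[5]=C('b')+1=7+1=8
L[6]='E': occ=0, LF[6]=C('E')+0=5+0=5
L[7]='C': occ=1, LF[7]=C('C')+1=1+1=2
L[8]='C': occ=2, LF[8]=C('C')+2=1+2=3
L[9]='D': occ=0, LF[9]=C('D')+0=4+0=4
L[10]='b': occ=2, LF[10]=C('b')+2=7+2=9

Answer: 6 7 0 10 1 8 5 2 3 4 9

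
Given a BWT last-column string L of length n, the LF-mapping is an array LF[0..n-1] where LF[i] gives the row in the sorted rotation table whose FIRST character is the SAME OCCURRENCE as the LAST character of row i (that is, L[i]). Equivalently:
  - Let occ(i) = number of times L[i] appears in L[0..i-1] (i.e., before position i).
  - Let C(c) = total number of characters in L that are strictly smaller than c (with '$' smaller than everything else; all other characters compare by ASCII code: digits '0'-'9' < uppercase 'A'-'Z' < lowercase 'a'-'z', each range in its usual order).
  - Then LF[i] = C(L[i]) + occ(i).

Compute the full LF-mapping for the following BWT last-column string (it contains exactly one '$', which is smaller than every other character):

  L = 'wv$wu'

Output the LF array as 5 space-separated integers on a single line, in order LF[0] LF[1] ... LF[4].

Answer: 3 2 0 4 1

Derivation:
Char counts: '$':1, 'u':1, 'v':1, 'w':2
C (first-col start): C('$')=0, C('u')=1, C('v')=2, C('w')=3
L[0]='w': occ=0, LF[0]=C('w')+0=3+0=3
L[1]='v': occ=0, LF[1]=C('v')+0=2+0=2
L[2]='$': occ=0, LF[2]=C('$')+0=0+0=0
L[3]='w': occ=1, LF[3]=C('w')+1=3+1=4
L[4]='u': occ=0, LF[4]=C('u')+0=1+0=1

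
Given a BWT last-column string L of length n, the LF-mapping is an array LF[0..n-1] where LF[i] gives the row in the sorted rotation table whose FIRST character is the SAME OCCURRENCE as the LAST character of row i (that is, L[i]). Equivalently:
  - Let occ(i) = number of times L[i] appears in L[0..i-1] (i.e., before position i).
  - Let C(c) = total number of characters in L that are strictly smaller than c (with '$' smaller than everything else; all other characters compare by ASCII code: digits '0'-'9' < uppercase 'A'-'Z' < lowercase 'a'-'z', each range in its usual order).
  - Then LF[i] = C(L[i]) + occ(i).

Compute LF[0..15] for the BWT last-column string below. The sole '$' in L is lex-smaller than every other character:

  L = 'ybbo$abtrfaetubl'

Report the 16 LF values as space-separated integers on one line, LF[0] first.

Answer: 15 3 4 10 0 1 5 12 11 8 2 7 13 14 6 9

Derivation:
Char counts: '$':1, 'a':2, 'b':4, 'e':1, 'f':1, 'l':1, 'o':1, 'r':1, 't':2, 'u':1, 'y':1
C (first-col start): C('$')=0, C('a')=1, C('b')=3, C('e')=7, C('f')=8, C('l')=9, C('o')=10, C('r')=11, C('t')=12, C('u')=14, C('y')=15
L[0]='y': occ=0, LF[0]=C('y')+0=15+0=15
L[1]='b': occ=0, LF[1]=C('b')+0=3+0=3
L[2]='b': occ=1, LF[2]=C('b')+1=3+1=4
L[3]='o': occ=0, LF[3]=C('o')+0=10+0=10
L[4]='$': occ=0, LF[4]=C('$')+0=0+0=0
L[5]='a': occ=0, LF[5]=C('a')+0=1+0=1
L[6]='b': occ=2, LF[6]=C('b')+2=3+2=5
L[7]='t': occ=0, LF[7]=C('t')+0=12+0=12
L[8]='r': occ=0, LF[8]=C('r')+0=11+0=11
L[9]='f': occ=0, LF[9]=C('f')+0=8+0=8
L[10]='a': occ=1, LF[10]=C('a')+1=1+1=2
L[11]='e': occ=0, LF[11]=C('e')+0=7+0=7
L[12]='t': occ=1, LF[12]=C('t')+1=12+1=13
L[13]='u': occ=0, LF[13]=C('u')+0=14+0=14
L[14]='b': occ=3, LF[14]=C('b')+3=3+3=6
L[15]='l': occ=0, LF[15]=C('l')+0=9+0=9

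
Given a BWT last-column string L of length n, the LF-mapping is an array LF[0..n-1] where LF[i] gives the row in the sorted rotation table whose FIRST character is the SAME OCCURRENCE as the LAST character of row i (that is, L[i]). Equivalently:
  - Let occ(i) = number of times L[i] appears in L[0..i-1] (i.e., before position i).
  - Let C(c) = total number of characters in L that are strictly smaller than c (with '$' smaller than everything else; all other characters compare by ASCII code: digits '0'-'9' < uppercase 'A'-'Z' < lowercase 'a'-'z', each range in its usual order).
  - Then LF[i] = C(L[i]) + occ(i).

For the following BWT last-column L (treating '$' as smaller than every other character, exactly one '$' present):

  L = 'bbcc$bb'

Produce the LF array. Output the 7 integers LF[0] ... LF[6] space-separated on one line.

Answer: 1 2 5 6 0 3 4

Derivation:
Char counts: '$':1, 'b':4, 'c':2
C (first-col start): C('$')=0, C('b')=1, C('c')=5
L[0]='b': occ=0, LF[0]=C('b')+0=1+0=1
L[1]='b': occ=1, LF[1]=C('b')+1=1+1=2
L[2]='c': occ=0, LF[2]=C('c')+0=5+0=5
L[3]='c': occ=1, LF[3]=C('c')+1=5+1=6
L[4]='$': occ=0, LF[4]=C('$')+0=0+0=0
L[5]='b': occ=2, LF[5]=C('b')+2=1+2=3
L[6]='b': occ=3, LF[6]=C('b')+3=1+3=4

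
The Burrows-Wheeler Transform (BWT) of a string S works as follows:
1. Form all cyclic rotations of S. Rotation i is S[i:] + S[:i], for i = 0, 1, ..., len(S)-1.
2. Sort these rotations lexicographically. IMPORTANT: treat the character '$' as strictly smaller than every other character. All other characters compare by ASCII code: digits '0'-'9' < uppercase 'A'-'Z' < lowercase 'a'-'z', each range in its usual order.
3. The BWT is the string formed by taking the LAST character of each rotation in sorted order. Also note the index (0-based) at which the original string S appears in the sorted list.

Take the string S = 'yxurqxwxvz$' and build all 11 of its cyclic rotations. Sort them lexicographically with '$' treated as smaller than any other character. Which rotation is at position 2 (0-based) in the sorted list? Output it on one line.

Answer: rqxwxvz$yxu

Derivation:
All 11 rotations (rotation i = S[i:]+S[:i]):
  rot[0] = yxurqxwxvz$
  rot[1] = xurqxwxvz$y
  rot[2] = urqxwxvz$yx
  rot[3] = rqxwxvz$yxu
  rot[4] = qxwxvz$yxur
  rot[5] = xwxvz$yxurq
  rot[6] = wxvz$yxurqx
  rot[7] = xvz$yxurqxw
  rot[8] = vz$yxurqxwx
  rot[9] = z$yxurqxwxv
  rot[10] = $yxurqxwxvz
Sorted (with $ < everything):
  sorted[0] = $yxurqxwxvz
  sorted[1] = qxwxvz$yxur
  sorted[2] = rqxwxvz$yxu
  sorted[3] = urqxwxvz$yx
  sorted[4] = vz$yxurqxwx
  sorted[5] = wxvz$yxurqx
  sorted[6] = xurqxwxvz$y
  sorted[7] = xvz$yxurqxw
  sorted[8] = xwxvz$yxurq
  sorted[9] = yxurqxwxvz$
  sorted[10] = z$yxurqxwxv
sorted[2] = rqxwxvz$yxu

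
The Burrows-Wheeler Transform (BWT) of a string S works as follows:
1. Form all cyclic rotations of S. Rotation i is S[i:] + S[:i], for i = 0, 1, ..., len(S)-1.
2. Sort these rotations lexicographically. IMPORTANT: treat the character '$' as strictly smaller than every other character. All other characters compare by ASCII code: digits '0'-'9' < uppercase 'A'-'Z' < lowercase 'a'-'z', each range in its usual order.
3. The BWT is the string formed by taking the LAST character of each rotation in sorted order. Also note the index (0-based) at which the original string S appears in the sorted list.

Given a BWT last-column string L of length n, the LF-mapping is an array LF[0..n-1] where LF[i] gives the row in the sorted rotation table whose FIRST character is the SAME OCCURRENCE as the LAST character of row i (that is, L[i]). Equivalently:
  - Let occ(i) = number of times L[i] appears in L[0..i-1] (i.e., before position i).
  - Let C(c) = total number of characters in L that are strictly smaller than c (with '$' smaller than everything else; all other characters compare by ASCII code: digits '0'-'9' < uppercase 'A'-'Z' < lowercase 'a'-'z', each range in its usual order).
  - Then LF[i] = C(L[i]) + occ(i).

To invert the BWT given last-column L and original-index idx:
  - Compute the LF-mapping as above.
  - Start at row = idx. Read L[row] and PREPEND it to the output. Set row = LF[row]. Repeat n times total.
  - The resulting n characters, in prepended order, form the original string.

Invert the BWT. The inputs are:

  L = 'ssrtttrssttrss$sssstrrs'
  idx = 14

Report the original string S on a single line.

LF mapping: 6 7 1 17 18 19 2 8 9 20 21 3 10 11 0 12 13 14 15 22 4 5 16
Walk LF starting at row 14, prepending L[row]:
  step 1: row=14, L[14]='$', prepend. Next row=LF[14]=0
  step 2: row=0, L[0]='s', prepend. Next row=LF[0]=6
  step 3: row=6, L[6]='r', prepend. Next row=LF[6]=2
  step 4: row=2, L[2]='r', prepend. Next row=LF[2]=1
  step 5: row=1, L[1]='s', prepend. Next row=LF[1]=7
  step 6: row=7, L[7]='s', prepend. Next row=LF[7]=8
  step 7: row=8, L[8]='s', prepend. Next row=LF[8]=9
  step 8: row=9, L[9]='t', prepend. Next row=LF[9]=20
  step 9: row=20, L[20]='r', prepend. Next row=LF[20]=4
  step 10: row=4, L[4]='t', prepend. Next row=LF[4]=18
  step 11: row=18, L[18]='s', prepend. Next row=LF[18]=15
  step 12: row=15, L[15]='s', prepend. Next row=LF[15]=12
  step 13: row=12, L[12]='s', prepend. Next row=LF[12]=10
  step 14: row=10, L[10]='t', prepend. Next row=LF[10]=21
  step 15: row=21, L[21]='r', prepend. Next row=LF[21]=5
  step 16: row=5, L[5]='t', prepend. Next row=LF[5]=19
  step 17: row=19, L[19]='t', prepend. Next row=LF[19]=22
  step 18: row=22, L[22]='s', prepend. Next row=LF[22]=16
  step 19: row=16, L[16]='s', prepend. Next row=LF[16]=13
  step 20: row=13, L[13]='s', prepend. Next row=LF[13]=11
  step 21: row=11, L[11]='r', prepend. Next row=LF[11]=3
  step 22: row=3, L[3]='t', prepend. Next row=LF[3]=17
  step 23: row=17, L[17]='s', prepend. Next row=LF[17]=14
Reversed output: strsssttrtssstrtsssrrs$

Answer: strsssttrtssstrtsssrrs$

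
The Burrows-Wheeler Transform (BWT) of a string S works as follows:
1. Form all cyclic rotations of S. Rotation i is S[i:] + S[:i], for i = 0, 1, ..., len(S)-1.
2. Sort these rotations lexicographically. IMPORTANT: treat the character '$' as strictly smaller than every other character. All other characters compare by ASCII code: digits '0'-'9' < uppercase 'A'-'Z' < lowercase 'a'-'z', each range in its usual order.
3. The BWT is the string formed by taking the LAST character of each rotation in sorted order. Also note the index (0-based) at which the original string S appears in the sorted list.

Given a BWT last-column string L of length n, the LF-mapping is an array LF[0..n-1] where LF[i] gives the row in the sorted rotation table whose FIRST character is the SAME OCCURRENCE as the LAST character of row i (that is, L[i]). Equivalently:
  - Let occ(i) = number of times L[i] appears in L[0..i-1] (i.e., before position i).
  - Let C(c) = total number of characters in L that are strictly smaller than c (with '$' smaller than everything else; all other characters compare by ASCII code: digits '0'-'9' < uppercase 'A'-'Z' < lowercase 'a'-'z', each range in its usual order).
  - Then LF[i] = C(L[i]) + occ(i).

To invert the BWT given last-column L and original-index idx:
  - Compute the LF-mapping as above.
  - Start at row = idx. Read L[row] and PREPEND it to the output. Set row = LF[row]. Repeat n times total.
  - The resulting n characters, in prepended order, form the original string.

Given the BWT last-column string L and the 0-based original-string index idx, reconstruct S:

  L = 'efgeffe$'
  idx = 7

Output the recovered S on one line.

Answer: geefffe$

Derivation:
LF mapping: 1 4 7 2 5 6 3 0
Walk LF starting at row 7, prepending L[row]:
  step 1: row=7, L[7]='$', prepend. Next row=LF[7]=0
  step 2: row=0, L[0]='e', prepend. Next row=LF[0]=1
  step 3: row=1, L[1]='f', prepend. Next row=LF[1]=4
  step 4: row=4, L[4]='f', prepend. Next row=LF[4]=5
  step 5: row=5, L[5]='f', prepend. Next row=LF[5]=6
  step 6: row=6, L[6]='e', prepend. Next row=LF[6]=3
  step 7: row=3, L[3]='e', prepend. Next row=LF[3]=2
  step 8: row=2, L[2]='g', prepend. Next row=LF[2]=7
Reversed output: geefffe$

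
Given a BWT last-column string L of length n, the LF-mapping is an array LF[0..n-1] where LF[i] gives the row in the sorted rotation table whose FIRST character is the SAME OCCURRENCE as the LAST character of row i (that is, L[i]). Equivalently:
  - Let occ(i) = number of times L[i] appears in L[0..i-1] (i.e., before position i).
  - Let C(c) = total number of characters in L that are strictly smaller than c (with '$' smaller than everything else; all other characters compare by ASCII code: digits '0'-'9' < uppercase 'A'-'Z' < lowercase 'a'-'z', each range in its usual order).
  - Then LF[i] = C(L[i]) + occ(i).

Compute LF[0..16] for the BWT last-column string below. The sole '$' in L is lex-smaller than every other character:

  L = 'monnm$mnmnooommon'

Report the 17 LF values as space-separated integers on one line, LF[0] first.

Answer: 1 12 7 8 2 0 3 9 4 10 13 14 15 5 6 16 11

Derivation:
Char counts: '$':1, 'm':6, 'n':5, 'o':5
C (first-col start): C('$')=0, C('m')=1, C('n')=7, C('o')=12
L[0]='m': occ=0, LF[0]=C('m')+0=1+0=1
L[1]='o': occ=0, LF[1]=C('o')+0=12+0=12
L[2]='n': occ=0, LF[2]=C('n')+0=7+0=7
L[3]='n': occ=1, LF[3]=C('n')+1=7+1=8
L[4]='m': occ=1, LF[4]=C('m')+1=1+1=2
L[5]='$': occ=0, LF[5]=C('$')+0=0+0=0
L[6]='m': occ=2, LF[6]=C('m')+2=1+2=3
L[7]='n': occ=2, LF[7]=C('n')+2=7+2=9
L[8]='m': occ=3, LF[8]=C('m')+3=1+3=4
L[9]='n': occ=3, LF[9]=C('n')+3=7+3=10
L[10]='o': occ=1, LF[10]=C('o')+1=12+1=13
L[11]='o': occ=2, LF[11]=C('o')+2=12+2=14
L[12]='o': occ=3, LF[12]=C('o')+3=12+3=15
L[13]='m': occ=4, LF[13]=C('m')+4=1+4=5
L[14]='m': occ=5, LF[14]=C('m')+5=1+5=6
L[15]='o': occ=4, LF[15]=C('o')+4=12+4=16
L[16]='n': occ=4, LF[16]=C('n')+4=7+4=11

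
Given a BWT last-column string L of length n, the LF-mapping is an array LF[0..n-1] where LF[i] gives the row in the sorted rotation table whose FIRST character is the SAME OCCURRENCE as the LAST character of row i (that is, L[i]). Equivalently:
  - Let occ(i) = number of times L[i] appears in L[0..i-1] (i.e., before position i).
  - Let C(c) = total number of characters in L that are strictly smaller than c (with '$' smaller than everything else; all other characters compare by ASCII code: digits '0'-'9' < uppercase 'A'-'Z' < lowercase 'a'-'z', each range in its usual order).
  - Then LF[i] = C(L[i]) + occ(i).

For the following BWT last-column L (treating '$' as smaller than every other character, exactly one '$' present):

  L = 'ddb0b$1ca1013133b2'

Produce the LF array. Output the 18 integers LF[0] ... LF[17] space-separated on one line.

Char counts: '$':1, '0':2, '1':4, '2':1, '3':3, 'a':1, 'b':3, 'c':1, 'd':2
C (first-col start): C('$')=0, C('0')=1, C('1')=3, C('2')=7, C('3')=8, C('a')=11, C('b')=12, C('c')=15, C('d')=16
L[0]='d': occ=0, LF[0]=C('d')+0=16+0=16
L[1]='d': occ=1, LF[1]=C('d')+1=16+1=17
L[2]='b': occ=0, LF[2]=C('b')+0=12+0=12
L[3]='0': occ=0, LF[3]=C('0')+0=1+0=1
L[4]='b': occ=1, LF[4]=C('b')+1=12+1=13
L[5]='$': occ=0, LF[5]=C('$')+0=0+0=0
L[6]='1': occ=0, LF[6]=C('1')+0=3+0=3
L[7]='c': occ=0, LF[7]=C('c')+0=15+0=15
L[8]='a': occ=0, LF[8]=C('a')+0=11+0=11
L[9]='1': occ=1, LF[9]=C('1')+1=3+1=4
L[10]='0': occ=1, LF[10]=C('0')+1=1+1=2
L[11]='1': occ=2, LF[11]=C('1')+2=3+2=5
L[12]='3': occ=0, LF[12]=C('3')+0=8+0=8
L[13]='1': occ=3, LF[13]=C('1')+3=3+3=6
L[14]='3': occ=1, LF[14]=C('3')+1=8+1=9
L[15]='3': occ=2, LF[15]=C('3')+2=8+2=10
L[16]='b': occ=2, LF[16]=C('b')+2=12+2=14
L[17]='2': occ=0, LF[17]=C('2')+0=7+0=7

Answer: 16 17 12 1 13 0 3 15 11 4 2 5 8 6 9 10 14 7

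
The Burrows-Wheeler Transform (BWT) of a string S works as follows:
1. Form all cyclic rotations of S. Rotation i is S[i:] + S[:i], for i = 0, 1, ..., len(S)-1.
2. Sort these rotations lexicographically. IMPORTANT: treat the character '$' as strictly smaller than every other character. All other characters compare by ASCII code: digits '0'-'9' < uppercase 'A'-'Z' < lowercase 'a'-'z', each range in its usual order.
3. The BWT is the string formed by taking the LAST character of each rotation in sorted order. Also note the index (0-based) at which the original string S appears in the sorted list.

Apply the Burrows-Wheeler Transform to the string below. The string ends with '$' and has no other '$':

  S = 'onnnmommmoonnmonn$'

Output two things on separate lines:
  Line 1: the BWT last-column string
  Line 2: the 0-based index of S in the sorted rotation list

Answer: nomnnmnnnonoommo$m
16

Derivation:
All 18 rotations (rotation i = S[i:]+S[:i]):
  rot[0] = onnnmommmoonnmonn$
  rot[1] = nnnmommmoonnmonn$o
  rot[2] = nnmommmoonnmonn$on
  rot[3] = nmommmoonnmonn$onn
  rot[4] = mommmoonnmonn$onnn
  rot[5] = ommmoonnmonn$onnnm
  rot[6] = mmmoonnmonn$onnnmo
  rot[7] = mmoonnmonn$onnnmom
  rot[8] = moonnmonn$onnnmomm
  rot[9] = oonnmonn$onnnmommm
  rot[10] = onnmonn$onnnmommmo
  rot[11] = nnmonn$onnnmommmoo
  rot[12] = nmonn$onnnmommmoon
  rot[13] = monn$onnnmommmoonn
  rot[14] = onn$onnnmommmoonnm
  rot[15] = nn$onnnmommmoonnmo
  rot[16] = n$onnnmommmoonnmon
  rot[17] = $onnnmommmoonnmonn
Sorted (with $ < everything):
  sorted[0] = $onnnmommmoonnmonn  (last char: 'n')
  sorted[1] = mmmoonnmonn$onnnmo  (last char: 'o')
  sorted[2] = mmoonnmonn$onnnmom  (last char: 'm')
  sorted[3] = mommmoonnmonn$onnn  (last char: 'n')
  sorted[4] = monn$onnnmommmoonn  (last char: 'n')
  sorted[5] = moonnmonn$onnnmomm  (last char: 'm')
  sorted[6] = n$onnnmommmoonnmon  (last char: 'n')
  sorted[7] = nmommmoonnmonn$onn  (last char: 'n')
  sorted[8] = nmonn$onnnmommmoon  (last char: 'n')
  sorted[9] = nn$onnnmommmoonnmo  (last char: 'o')
  sorted[10] = nnmommmoonnmonn$on  (last char: 'n')
  sorted[11] = nnmonn$onnnmommmoo  (last char: 'o')
  sorted[12] = nnnmommmoonnmonn$o  (last char: 'o')
  sorted[13] = ommmoonnmonn$onnnm  (last char: 'm')
  sorted[14] = onn$onnnmommmoonnm  (last char: 'm')
  sorted[15] = onnmonn$onnnmommmo  (last char: 'o')
  sorted[16] = onnnmommmoonnmonn$  (last char: '$')
  sorted[17] = oonnmonn$onnnmommm  (last char: 'm')
Last column: nomnnmnnnonoommo$m
Original string S is at sorted index 16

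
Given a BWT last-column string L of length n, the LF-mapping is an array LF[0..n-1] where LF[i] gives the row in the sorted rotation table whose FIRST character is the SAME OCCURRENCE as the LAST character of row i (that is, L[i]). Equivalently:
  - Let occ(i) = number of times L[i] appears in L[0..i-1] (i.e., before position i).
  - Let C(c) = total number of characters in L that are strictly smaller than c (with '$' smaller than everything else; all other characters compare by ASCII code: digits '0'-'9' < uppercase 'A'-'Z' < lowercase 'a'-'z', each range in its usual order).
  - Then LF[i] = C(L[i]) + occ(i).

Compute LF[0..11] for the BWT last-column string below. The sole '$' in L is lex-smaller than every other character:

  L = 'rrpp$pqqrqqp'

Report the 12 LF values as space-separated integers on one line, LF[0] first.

Answer: 9 10 1 2 0 3 5 6 11 7 8 4

Derivation:
Char counts: '$':1, 'p':4, 'q':4, 'r':3
C (first-col start): C('$')=0, C('p')=1, C('q')=5, C('r')=9
L[0]='r': occ=0, LF[0]=C('r')+0=9+0=9
L[1]='r': occ=1, LF[1]=C('r')+1=9+1=10
L[2]='p': occ=0, LF[2]=C('p')+0=1+0=1
L[3]='p': occ=1, LF[3]=C('p')+1=1+1=2
L[4]='$': occ=0, LF[4]=C('$')+0=0+0=0
L[5]='p': occ=2, LF[5]=C('p')+2=1+2=3
L[6]='q': occ=0, LF[6]=C('q')+0=5+0=5
L[7]='q': occ=1, LF[7]=C('q')+1=5+1=6
L[8]='r': occ=2, LF[8]=C('r')+2=9+2=11
L[9]='q': occ=2, LF[9]=C('q')+2=5+2=7
L[10]='q': occ=3, LF[10]=C('q')+3=5+3=8
L[11]='p': occ=3, LF[11]=C('p')+3=1+3=4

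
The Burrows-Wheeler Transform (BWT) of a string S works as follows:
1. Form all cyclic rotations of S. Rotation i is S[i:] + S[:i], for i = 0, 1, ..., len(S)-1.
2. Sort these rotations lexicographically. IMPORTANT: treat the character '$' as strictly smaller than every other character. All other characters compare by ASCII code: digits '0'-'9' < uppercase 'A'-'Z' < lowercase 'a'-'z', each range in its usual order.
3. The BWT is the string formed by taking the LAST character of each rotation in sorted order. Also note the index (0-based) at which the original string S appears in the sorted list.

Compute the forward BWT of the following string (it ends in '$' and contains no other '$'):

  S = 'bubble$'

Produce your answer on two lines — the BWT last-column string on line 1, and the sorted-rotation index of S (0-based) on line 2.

Answer: eub$lbb
3

Derivation:
All 7 rotations (rotation i = S[i:]+S[:i]):
  rot[0] = bubble$
  rot[1] = ubble$b
  rot[2] = bble$bu
  rot[3] = ble$bub
  rot[4] = le$bubb
  rot[5] = e$bubbl
  rot[6] = $bubble
Sorted (with $ < everything):
  sorted[0] = $bubble  (last char: 'e')
  sorted[1] = bble$bu  (last char: 'u')
  sorted[2] = ble$bub  (last char: 'b')
  sorted[3] = bubble$  (last char: '$')
  sorted[4] = e$bubbl  (last char: 'l')
  sorted[5] = le$bubb  (last char: 'b')
  sorted[6] = ubble$b  (last char: 'b')
Last column: eub$lbb
Original string S is at sorted index 3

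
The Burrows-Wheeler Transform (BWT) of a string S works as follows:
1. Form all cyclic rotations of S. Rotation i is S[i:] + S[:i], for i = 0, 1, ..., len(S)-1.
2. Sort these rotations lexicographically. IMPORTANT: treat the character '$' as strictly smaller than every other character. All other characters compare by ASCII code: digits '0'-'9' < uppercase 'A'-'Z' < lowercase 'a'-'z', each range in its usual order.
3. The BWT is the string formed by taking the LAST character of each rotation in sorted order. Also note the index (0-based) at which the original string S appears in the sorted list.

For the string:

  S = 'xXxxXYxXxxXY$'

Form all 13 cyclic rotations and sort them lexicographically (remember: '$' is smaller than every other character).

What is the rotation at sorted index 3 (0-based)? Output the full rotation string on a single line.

Answer: XxxXY$xXxxXYx

Derivation:
All 13 rotations (rotation i = S[i:]+S[:i]):
  rot[0] = xXxxXYxXxxXY$
  rot[1] = XxxXYxXxxXY$x
  rot[2] = xxXYxXxxXY$xX
  rot[3] = xXYxXxxXY$xXx
  rot[4] = XYxXxxXY$xXxx
  rot[5] = YxXxxXY$xXxxX
  rot[6] = xXxxXY$xXxxXY
  rot[7] = XxxXY$xXxxXYx
  rot[8] = xxXY$xXxxXYxX
  rot[9] = xXY$xXxxXYxXx
  rot[10] = XY$xXxxXYxXxx
  rot[11] = Y$xXxxXYxXxxX
  rot[12] = $xXxxXYxXxxXY
Sorted (with $ < everything):
  sorted[0] = $xXxxXYxXxxXY
  sorted[1] = XY$xXxxXYxXxx
  sorted[2] = XYxXxxXY$xXxx
  sorted[3] = XxxXY$xXxxXYx
  sorted[4] = XxxXYxXxxXY$x
  sorted[5] = Y$xXxxXYxXxxX
  sorted[6] = YxXxxXY$xXxxX
  sorted[7] = xXY$xXxxXYxXx
  sorted[8] = xXYxXxxXY$xXx
  sorted[9] = xXxxXY$xXxxXY
  sorted[10] = xXxxXYxXxxXY$
  sorted[11] = xxXY$xXxxXYxX
  sorted[12] = xxXYxXxxXY$xX
sorted[3] = XxxXY$xXxxXYx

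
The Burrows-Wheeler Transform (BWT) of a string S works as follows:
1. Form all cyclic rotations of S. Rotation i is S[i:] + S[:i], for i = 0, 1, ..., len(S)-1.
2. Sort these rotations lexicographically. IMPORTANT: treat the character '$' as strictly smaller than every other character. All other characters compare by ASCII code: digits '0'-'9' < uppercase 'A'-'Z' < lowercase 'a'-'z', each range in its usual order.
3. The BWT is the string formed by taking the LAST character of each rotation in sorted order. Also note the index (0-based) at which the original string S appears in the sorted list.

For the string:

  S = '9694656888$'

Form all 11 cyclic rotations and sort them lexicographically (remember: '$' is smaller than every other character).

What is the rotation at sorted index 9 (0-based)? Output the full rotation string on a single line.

All 11 rotations (rotation i = S[i:]+S[:i]):
  rot[0] = 9694656888$
  rot[1] = 694656888$9
  rot[2] = 94656888$96
  rot[3] = 4656888$969
  rot[4] = 656888$9694
  rot[5] = 56888$96946
  rot[6] = 6888$969465
  rot[7] = 888$9694656
  rot[8] = 88$96946568
  rot[9] = 8$969465688
  rot[10] = $9694656888
Sorted (with $ < everything):
  sorted[0] = $9694656888
  sorted[1] = 4656888$969
  sorted[2] = 56888$96946
  sorted[3] = 656888$9694
  sorted[4] = 6888$969465
  sorted[5] = 694656888$9
  sorted[6] = 8$969465688
  sorted[7] = 88$96946568
  sorted[8] = 888$9694656
  sorted[9] = 94656888$96
  sorted[10] = 9694656888$
sorted[9] = 94656888$96

Answer: 94656888$96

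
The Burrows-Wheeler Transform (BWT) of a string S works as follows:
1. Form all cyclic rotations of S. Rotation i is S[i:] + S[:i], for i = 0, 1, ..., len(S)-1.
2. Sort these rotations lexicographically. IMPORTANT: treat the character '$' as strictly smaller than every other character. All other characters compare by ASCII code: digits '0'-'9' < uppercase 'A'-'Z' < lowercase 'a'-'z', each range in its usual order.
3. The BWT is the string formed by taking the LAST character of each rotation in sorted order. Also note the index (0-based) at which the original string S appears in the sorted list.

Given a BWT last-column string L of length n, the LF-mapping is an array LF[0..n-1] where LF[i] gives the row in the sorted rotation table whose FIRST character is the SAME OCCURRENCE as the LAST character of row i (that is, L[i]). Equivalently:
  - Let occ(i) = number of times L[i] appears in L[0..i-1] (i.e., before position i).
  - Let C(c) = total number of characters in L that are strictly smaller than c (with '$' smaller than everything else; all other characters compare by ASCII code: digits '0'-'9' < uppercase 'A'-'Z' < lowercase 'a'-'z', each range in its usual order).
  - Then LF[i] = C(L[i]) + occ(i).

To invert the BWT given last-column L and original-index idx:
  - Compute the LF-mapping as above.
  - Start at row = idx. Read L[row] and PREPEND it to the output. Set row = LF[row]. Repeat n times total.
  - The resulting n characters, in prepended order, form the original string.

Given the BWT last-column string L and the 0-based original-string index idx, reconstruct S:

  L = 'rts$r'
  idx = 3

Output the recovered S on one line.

LF mapping: 1 4 3 0 2
Walk LF starting at row 3, prepending L[row]:
  step 1: row=3, L[3]='$', prepend. Next row=LF[3]=0
  step 2: row=0, L[0]='r', prepend. Next row=LF[0]=1
  step 3: row=1, L[1]='t', prepend. Next row=LF[1]=4
  step 4: row=4, L[4]='r', prepend. Next row=LF[4]=2
  step 5: row=2, L[2]='s', prepend. Next row=LF[2]=3
Reversed output: srtr$

Answer: srtr$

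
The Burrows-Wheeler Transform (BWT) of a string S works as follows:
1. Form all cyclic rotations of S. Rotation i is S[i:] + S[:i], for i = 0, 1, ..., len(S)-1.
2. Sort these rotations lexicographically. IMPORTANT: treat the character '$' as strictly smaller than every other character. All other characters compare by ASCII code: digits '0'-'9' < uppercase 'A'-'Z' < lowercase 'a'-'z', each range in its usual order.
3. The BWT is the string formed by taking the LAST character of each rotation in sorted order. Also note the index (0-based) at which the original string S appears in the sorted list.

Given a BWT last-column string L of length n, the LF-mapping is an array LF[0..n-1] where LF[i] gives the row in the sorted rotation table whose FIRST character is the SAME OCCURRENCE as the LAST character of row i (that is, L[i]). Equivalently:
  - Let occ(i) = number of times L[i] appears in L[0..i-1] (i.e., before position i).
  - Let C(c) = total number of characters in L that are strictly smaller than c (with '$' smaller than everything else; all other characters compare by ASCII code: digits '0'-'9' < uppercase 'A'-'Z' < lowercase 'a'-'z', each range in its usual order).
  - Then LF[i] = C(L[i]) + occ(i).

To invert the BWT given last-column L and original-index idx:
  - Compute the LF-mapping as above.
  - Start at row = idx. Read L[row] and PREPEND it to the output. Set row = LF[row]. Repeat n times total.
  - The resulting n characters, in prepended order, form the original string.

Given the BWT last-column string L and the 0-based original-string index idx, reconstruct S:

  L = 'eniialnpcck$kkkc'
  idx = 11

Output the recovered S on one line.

LF mapping: 5 13 6 7 1 12 14 15 2 3 8 0 9 10 11 4
Walk LF starting at row 11, prepending L[row]:
  step 1: row=11, L[11]='$', prepend. Next row=LF[11]=0
  step 2: row=0, L[0]='e', prepend. Next row=LF[0]=5
  step 3: row=5, L[5]='l', prepend. Next row=LF[5]=12
  step 4: row=12, L[12]='k', prepend. Next row=LF[12]=9
  step 5: row=9, L[9]='c', prepend. Next row=LF[9]=3
  step 6: row=3, L[3]='i', prepend. Next row=LF[3]=7
  step 7: row=7, L[7]='p', prepend. Next row=LF[7]=15
  step 8: row=15, L[15]='c', prepend. Next row=LF[15]=4
  step 9: row=4, L[4]='a', prepend. Next row=LF[4]=1
  step 10: row=1, L[1]='n', prepend. Next row=LF[1]=13
  step 11: row=13, L[13]='k', prepend. Next row=LF[13]=10
  step 12: row=10, L[10]='k', prepend. Next row=LF[10]=8
  step 13: row=8, L[8]='c', prepend. Next row=LF[8]=2
  step 14: row=2, L[2]='i', prepend. Next row=LF[2]=6
  step 15: row=6, L[6]='n', prepend. Next row=LF[6]=14
  step 16: row=14, L[14]='k', prepend. Next row=LF[14]=11
Reversed output: knickknacpickle$

Answer: knickknacpickle$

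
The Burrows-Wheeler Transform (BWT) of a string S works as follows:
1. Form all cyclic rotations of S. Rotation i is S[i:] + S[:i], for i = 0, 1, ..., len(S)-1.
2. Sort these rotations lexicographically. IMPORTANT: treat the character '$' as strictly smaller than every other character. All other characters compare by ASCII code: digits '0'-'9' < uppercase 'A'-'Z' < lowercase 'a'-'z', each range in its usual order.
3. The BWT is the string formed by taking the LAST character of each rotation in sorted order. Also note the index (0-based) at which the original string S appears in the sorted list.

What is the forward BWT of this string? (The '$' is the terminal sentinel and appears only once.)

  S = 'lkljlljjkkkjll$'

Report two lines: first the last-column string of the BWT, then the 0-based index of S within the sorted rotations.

Answer: lljklkkjlllk$jj
12

Derivation:
All 15 rotations (rotation i = S[i:]+S[:i]):
  rot[0] = lkljlljjkkkjll$
  rot[1] = kljlljjkkkjll$l
  rot[2] = ljlljjkkkjll$lk
  rot[3] = jlljjkkkjll$lkl
  rot[4] = lljjkkkjll$lklj
  rot[5] = ljjkkkjll$lkljl
  rot[6] = jjkkkjll$lkljll
  rot[7] = jkkkjll$lkljllj
  rot[8] = kkkjll$lkljlljj
  rot[9] = kkjll$lkljlljjk
  rot[10] = kjll$lkljlljjkk
  rot[11] = jll$lkljlljjkkk
  rot[12] = ll$lkljlljjkkkj
  rot[13] = l$lkljlljjkkkjl
  rot[14] = $lkljlljjkkkjll
Sorted (with $ < everything):
  sorted[0] = $lkljlljjkkkjll  (last char: 'l')
  sorted[1] = jjkkkjll$lkljll  (last char: 'l')
  sorted[2] = jkkkjll$lkljllj  (last char: 'j')
  sorted[3] = jll$lkljlljjkkk  (last char: 'k')
  sorted[4] = jlljjkkkjll$lkl  (last char: 'l')
  sorted[5] = kjll$lkljlljjkk  (last char: 'k')
  sorted[6] = kkjll$lkljlljjk  (last char: 'k')
  sorted[7] = kkkjll$lkljlljj  (last char: 'j')
  sorted[8] = kljlljjkkkjll$l  (last char: 'l')
  sorted[9] = l$lkljlljjkkkjl  (last char: 'l')
  sorted[10] = ljjkkkjll$lkljl  (last char: 'l')
  sorted[11] = ljlljjkkkjll$lk  (last char: 'k')
  sorted[12] = lkljlljjkkkjll$  (last char: '$')
  sorted[13] = ll$lkljlljjkkkj  (last char: 'j')
  sorted[14] = lljjkkkjll$lklj  (last char: 'j')
Last column: lljklkkjlllk$jj
Original string S is at sorted index 12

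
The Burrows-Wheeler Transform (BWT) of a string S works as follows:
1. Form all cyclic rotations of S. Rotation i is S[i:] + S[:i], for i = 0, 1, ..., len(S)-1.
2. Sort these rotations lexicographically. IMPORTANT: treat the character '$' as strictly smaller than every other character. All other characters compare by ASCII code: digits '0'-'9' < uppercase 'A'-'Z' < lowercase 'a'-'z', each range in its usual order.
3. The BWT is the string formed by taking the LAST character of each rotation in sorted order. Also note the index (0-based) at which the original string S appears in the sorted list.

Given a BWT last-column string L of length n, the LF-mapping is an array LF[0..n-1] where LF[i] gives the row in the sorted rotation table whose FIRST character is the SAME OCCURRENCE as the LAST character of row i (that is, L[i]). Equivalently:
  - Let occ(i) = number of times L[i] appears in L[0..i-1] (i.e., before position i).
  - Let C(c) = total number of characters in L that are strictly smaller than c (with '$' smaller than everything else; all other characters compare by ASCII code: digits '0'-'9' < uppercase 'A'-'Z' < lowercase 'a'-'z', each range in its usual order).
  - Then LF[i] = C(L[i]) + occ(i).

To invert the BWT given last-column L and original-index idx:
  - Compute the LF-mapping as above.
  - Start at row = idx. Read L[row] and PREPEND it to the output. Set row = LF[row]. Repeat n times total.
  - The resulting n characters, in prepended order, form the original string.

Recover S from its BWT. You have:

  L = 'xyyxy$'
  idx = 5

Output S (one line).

LF mapping: 1 3 4 2 5 0
Walk LF starting at row 5, prepending L[row]:
  step 1: row=5, L[5]='$', prepend. Next row=LF[5]=0
  step 2: row=0, L[0]='x', prepend. Next row=LF[0]=1
  step 3: row=1, L[1]='y', prepend. Next row=LF[1]=3
  step 4: row=3, L[3]='x', prepend. Next row=LF[3]=2
  step 5: row=2, L[2]='y', prepend. Next row=LF[2]=4
  step 6: row=4, L[4]='y', prepend. Next row=LF[4]=5
Reversed output: yyxyx$

Answer: yyxyx$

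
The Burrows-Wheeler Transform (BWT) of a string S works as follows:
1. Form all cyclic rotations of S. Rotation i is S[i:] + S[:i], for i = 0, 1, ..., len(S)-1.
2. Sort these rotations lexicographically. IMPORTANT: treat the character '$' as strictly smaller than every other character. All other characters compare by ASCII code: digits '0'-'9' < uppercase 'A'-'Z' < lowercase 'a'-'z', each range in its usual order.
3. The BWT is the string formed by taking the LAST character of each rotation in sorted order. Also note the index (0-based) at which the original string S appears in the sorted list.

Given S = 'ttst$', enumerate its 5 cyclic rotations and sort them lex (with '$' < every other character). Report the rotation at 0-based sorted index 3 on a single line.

Answer: tst$t

Derivation:
All 5 rotations (rotation i = S[i:]+S[:i]):
  rot[0] = ttst$
  rot[1] = tst$t
  rot[2] = st$tt
  rot[3] = t$tts
  rot[4] = $ttst
Sorted (with $ < everything):
  sorted[0] = $ttst
  sorted[1] = st$tt
  sorted[2] = t$tts
  sorted[3] = tst$t
  sorted[4] = ttst$
sorted[3] = tst$t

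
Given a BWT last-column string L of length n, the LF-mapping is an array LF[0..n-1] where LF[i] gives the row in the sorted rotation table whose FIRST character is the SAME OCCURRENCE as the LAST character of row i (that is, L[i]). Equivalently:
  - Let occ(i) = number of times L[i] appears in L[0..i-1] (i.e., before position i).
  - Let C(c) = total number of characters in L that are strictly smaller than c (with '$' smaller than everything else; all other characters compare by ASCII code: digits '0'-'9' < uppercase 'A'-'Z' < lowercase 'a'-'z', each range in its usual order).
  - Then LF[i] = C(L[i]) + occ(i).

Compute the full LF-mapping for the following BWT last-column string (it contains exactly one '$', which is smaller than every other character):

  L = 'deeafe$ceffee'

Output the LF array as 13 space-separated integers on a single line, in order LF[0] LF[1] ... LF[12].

Answer: 3 4 5 1 10 6 0 2 7 11 12 8 9

Derivation:
Char counts: '$':1, 'a':1, 'c':1, 'd':1, 'e':6, 'f':3
C (first-col start): C('$')=0, C('a')=1, C('c')=2, C('d')=3, C('e')=4, C('f')=10
L[0]='d': occ=0, LF[0]=C('d')+0=3+0=3
L[1]='e': occ=0, LF[1]=C('e')+0=4+0=4
L[2]='e': occ=1, LF[2]=C('e')+1=4+1=5
L[3]='a': occ=0, LF[3]=C('a')+0=1+0=1
L[4]='f': occ=0, LF[4]=C('f')+0=10+0=10
L[5]='e': occ=2, LF[5]=C('e')+2=4+2=6
L[6]='$': occ=0, LF[6]=C('$')+0=0+0=0
L[7]='c': occ=0, LF[7]=C('c')+0=2+0=2
L[8]='e': occ=3, LF[8]=C('e')+3=4+3=7
L[9]='f': occ=1, LF[9]=C('f')+1=10+1=11
L[10]='f': occ=2, LF[10]=C('f')+2=10+2=12
L[11]='e': occ=4, LF[11]=C('e')+4=4+4=8
L[12]='e': occ=5, LF[12]=C('e')+5=4+5=9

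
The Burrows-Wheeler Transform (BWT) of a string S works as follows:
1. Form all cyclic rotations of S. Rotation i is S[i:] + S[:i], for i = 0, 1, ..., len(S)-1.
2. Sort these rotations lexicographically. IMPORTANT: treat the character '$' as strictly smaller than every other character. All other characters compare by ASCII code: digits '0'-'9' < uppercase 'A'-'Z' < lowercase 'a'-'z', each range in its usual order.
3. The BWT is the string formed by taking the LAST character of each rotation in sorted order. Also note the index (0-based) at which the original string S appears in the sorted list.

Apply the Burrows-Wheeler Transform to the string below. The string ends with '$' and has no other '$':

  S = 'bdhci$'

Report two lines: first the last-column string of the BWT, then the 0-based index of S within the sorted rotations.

All 6 rotations (rotation i = S[i:]+S[:i]):
  rot[0] = bdhci$
  rot[1] = dhci$b
  rot[2] = hci$bd
  rot[3] = ci$bdh
  rot[4] = i$bdhc
  rot[5] = $bdhci
Sorted (with $ < everything):
  sorted[0] = $bdhci  (last char: 'i')
  sorted[1] = bdhci$  (last char: '$')
  sorted[2] = ci$bdh  (last char: 'h')
  sorted[3] = dhci$b  (last char: 'b')
  sorted[4] = hci$bd  (last char: 'd')
  sorted[5] = i$bdhc  (last char: 'c')
Last column: i$hbdc
Original string S is at sorted index 1

Answer: i$hbdc
1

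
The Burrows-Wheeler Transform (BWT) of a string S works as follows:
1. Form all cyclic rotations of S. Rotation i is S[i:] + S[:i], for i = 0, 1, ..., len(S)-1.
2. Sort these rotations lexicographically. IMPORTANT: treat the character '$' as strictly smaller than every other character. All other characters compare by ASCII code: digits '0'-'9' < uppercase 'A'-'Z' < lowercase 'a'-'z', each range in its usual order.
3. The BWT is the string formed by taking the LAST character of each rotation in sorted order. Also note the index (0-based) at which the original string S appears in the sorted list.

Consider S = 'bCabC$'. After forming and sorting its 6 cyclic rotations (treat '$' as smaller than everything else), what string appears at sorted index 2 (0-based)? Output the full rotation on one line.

Answer: CabC$b

Derivation:
All 6 rotations (rotation i = S[i:]+S[:i]):
  rot[0] = bCabC$
  rot[1] = CabC$b
  rot[2] = abC$bC
  rot[3] = bC$bCa
  rot[4] = C$bCab
  rot[5] = $bCabC
Sorted (with $ < everything):
  sorted[0] = $bCabC
  sorted[1] = C$bCab
  sorted[2] = CabC$b
  sorted[3] = abC$bC
  sorted[4] = bC$bCa
  sorted[5] = bCabC$
sorted[2] = CabC$b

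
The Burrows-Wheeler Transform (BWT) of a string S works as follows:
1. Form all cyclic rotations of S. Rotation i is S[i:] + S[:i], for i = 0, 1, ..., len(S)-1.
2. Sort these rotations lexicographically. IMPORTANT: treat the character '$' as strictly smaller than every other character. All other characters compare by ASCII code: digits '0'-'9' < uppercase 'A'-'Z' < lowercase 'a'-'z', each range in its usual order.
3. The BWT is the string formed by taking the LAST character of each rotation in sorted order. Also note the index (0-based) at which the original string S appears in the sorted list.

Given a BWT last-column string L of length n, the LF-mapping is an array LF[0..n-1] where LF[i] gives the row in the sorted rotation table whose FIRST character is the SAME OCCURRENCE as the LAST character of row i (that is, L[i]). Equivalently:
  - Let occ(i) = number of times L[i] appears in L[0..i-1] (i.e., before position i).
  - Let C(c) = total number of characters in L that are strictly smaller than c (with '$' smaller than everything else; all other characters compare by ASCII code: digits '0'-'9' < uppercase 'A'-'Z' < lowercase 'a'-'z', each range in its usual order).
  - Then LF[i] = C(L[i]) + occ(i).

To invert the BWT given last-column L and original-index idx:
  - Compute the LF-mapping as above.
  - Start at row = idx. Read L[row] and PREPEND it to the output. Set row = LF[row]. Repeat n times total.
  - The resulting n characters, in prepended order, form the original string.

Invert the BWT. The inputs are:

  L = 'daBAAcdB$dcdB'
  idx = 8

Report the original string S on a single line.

LF mapping: 9 6 3 1 2 7 10 4 0 11 8 12 5
Walk LF starting at row 8, prepending L[row]:
  step 1: row=8, L[8]='$', prepend. Next row=LF[8]=0
  step 2: row=0, L[0]='d', prepend. Next row=LF[0]=9
  step 3: row=9, L[9]='d', prepend. Next row=LF[9]=11
  step 4: row=11, L[11]='d', prepend. Next row=LF[11]=12
  step 5: row=12, L[12]='B', prepend. Next row=LF[12]=5
  step 6: row=5, L[5]='c', prepend. Next row=LF[5]=7
  step 7: row=7, L[7]='B', prepend. Next row=LF[7]=4
  step 8: row=4, L[4]='A', prepend. Next row=LF[4]=2
  step 9: row=2, L[2]='B', prepend. Next row=LF[2]=3
  step 10: row=3, L[3]='A', prepend. Next row=LF[3]=1
  step 11: row=1, L[1]='a', prepend. Next row=LF[1]=6
  step 12: row=6, L[6]='d', prepend. Next row=LF[6]=10
  step 13: row=10, L[10]='c', prepend. Next row=LF[10]=8
Reversed output: cdaABABcBddd$

Answer: cdaABABcBddd$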